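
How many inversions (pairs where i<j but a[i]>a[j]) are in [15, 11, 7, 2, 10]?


For each element, count the later elements that are smaller than it:
  15 (index 0): smaller elements after it = [11, 7, 2, 10] -> 4
  11 (index 1): smaller elements after it = [7, 2, 10] -> 3
  7 (index 2): smaller elements after it = [2] -> 1
  2 (index 3): smaller elements after it = [] -> 0
Total inversions = 4 + 3 + 1 + 0 = 8
Final answer: 8


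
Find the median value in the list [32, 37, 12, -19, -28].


First, sort the list: [-28, -19, 12, 32, 37]
The list has 5 elements (odd count).
The middle index is 2 (0-based), and the element there is 12.
Final answer: 12


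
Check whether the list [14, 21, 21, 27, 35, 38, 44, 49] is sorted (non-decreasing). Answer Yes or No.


Check consecutive pairs:
  14 <= 21? True
  21 <= 21? True
  21 <= 27? True
  27 <= 35? True
  35 <= 38? True
  38 <= 44? True
  44 <= 49? True
Every consecutive pair is in order, so the list is non-decreasing.
Final answer: Yes


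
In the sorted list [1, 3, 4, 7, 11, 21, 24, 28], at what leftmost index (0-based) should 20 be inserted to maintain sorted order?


List is sorted: [1, 3, 4, 7, 11, 21, 24, 28]
We need the leftmost position where 20 can be inserted, i.e. the first index whose element is >= 20 (or the end of the list if none is).
Binary search with low=0, high=8 (0-based indices):
  low=0, high=8, mid=4: a[4]=11 < 20, so low = 5
  low=5, high=8, mid=6: a[6]=24 >= 20, so high = 6
  low=5, high=6, mid=5: a[5]=21 >= 20, so high = 5
Now low = high = 5, so the insertion index is 5.
Final answer: 5


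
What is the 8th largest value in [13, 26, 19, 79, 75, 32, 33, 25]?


Sort descending: [79, 75, 33, 32, 26, 25, 19, 13]
The 8th element (1-indexed) is at index 7.
Value = 13
Final answer: 13


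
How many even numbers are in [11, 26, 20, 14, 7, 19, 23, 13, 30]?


Check each element:
  11 is odd
  26 is even
  20 is even
  14 is even
  7 is odd
  19 is odd
  23 is odd
  13 is odd
  30 is even
Evens: [26, 20, 14, 30]
Count of evens = 4
Final answer: 4


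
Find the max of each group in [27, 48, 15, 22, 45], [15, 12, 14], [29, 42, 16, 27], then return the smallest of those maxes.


Find max of each group:
  Group 1: [27, 48, 15, 22, 45] -> max = 48
  Group 2: [15, 12, 14] -> max = 15
  Group 3: [29, 42, 16, 27] -> max = 42
Maxes: [48, 15, 42]
Minimum of maxes = 15
Final answer: 15


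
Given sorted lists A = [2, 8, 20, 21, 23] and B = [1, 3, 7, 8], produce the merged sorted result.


List A: [2, 8, 20, 21, 23]
List B: [1, 3, 7, 8]
Repeatedly compare the front elements and take the smaller:
  2 vs 1 -> take 1
  2 vs 3 -> take 2
  8 vs 3 -> take 3
  8 vs 7 -> take 7
  8 vs 8 -> take 8
  20 vs 8 -> take 8
  B is exhausted; append the rest of A: [20, 21, 23]
Final answer: [1, 2, 3, 7, 8, 8, 20, 21, 23]


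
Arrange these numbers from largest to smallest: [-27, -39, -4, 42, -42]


Original list: [-27, -39, -4, 42, -42]
Repeatedly take the largest remaining element:
  Remaining [-27, -39, -4, 42, -42] -> largest is 42
  Remaining [-27, -39, -4, -42] -> largest is -4
  Remaining [-27, -39, -42] -> largest is -27
  Remaining [-39, -42] -> largest is -39
  Remaining [-42] -> largest is -42
Collecting the picks in order gives the descending list.
Final answer: [42, -4, -27, -39, -42]


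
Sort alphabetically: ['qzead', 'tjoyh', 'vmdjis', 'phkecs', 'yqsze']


Compare strings character by character (the first differing letter decides):
  'phkecs' < 'qzead' since 'p' < 'q' at position 1
  'qzead' < 'tjoyh' since 'q' < 't' at position 1
  'tjoyh' < 'vmdjis' since 't' < 'v' at position 1
  'vmdjis' < 'yqsze' since 'v' < 'y' at position 1
Chaining these comparisons gives the alphabetical order.
Final answer: ['phkecs', 'qzead', 'tjoyh', 'vmdjis', 'yqsze']


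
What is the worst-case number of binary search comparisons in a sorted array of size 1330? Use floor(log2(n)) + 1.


Binary search halves the search space each step.
Maximum comparisons = floor(log2(1330)) + 1
log2(1330) = 10.3772
floor(log2(1330)) = 10, so 10 + 1 = 11
Final answer: 11


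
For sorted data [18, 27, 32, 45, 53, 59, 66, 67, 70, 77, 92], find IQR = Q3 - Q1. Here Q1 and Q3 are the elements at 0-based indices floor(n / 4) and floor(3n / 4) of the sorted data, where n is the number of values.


The data has n = 11 elements.
Q1 index = floor(11 / 4) = floor(2.75) = 2; Q3 index = floor(3 * 11 / 4) = floor(8.25) = 8
Q1 = element at index 2 = 32
Q3 = element at index 8 = 70
IQR = 70 - 32 = 38
Final answer: 38


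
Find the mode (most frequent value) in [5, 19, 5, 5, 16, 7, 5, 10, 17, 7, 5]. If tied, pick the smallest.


Count the frequency of each value:
  5 appears 5 time(s)
  7 appears 2 time(s)
  10 appears 1 time(s)
  16 appears 1 time(s)
  17 appears 1 time(s)
  19 appears 1 time(s)
Maximum frequency is 5.
Only 5 reaches that frequency, so it is the mode.
Final answer: 5


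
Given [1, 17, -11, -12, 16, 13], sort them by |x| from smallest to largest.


Compute absolute values:
  |1| = 1
  |17| = 17
  |-11| = 11
  |-12| = 12
  |16| = 16
  |13| = 13
Absolute values in increasing order: 1 < 11 < 12 < 13 < 16 < 17
Listing the original numbers in that order gives the answer.
Final answer: [1, -11, -12, 13, 16, 17]


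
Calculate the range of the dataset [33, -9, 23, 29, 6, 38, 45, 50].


Maximum value: 50
Minimum value: -9
Range = 50 - (-9) = 59
Final answer: 59


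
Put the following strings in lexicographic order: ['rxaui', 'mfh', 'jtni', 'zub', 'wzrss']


Compare strings character by character (the first differing letter decides):
  'jtni' < 'mfh' since 'j' < 'm' at position 1
  'mfh' < 'rxaui' since 'm' < 'r' at position 1
  'rxaui' < 'wzrss' since 'r' < 'w' at position 1
  'wzrss' < 'zub' since 'w' < 'z' at position 1
Chaining these comparisons gives the alphabetical order.
Final answer: ['jtni', 'mfh', 'rxaui', 'wzrss', 'zub']


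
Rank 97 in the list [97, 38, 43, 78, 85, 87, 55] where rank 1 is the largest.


Sort descending: [97, 87, 85, 78, 55, 43, 38]
Find 97 in the sorted list.
97 is at position 1.
Final answer: 1


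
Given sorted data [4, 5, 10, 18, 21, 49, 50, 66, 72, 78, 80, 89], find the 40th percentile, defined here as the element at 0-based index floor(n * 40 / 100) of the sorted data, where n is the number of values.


The dataset has n = 12 elements.
Index = floor(12 * 40 / 100) = floor(480 / 100) = floor(4.8) = 4
Counting from index 0 in the sorted data, the element at index 4 is 21.
Final answer: 21


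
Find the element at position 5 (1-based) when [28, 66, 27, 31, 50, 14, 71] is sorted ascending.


Sort ascending: [14, 27, 28, 31, 50, 66, 71]
The 5th element (1-indexed) is at index 4.
Value = 50
Final answer: 50


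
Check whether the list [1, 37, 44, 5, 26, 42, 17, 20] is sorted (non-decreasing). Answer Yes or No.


Check consecutive pairs:
  1 <= 37? True
  37 <= 44? True
  44 <= 5? False
  5 <= 26? True
  26 <= 42? True
  42 <= 17? False
  17 <= 20? True
2 consecutive pair(s) are out of order, so the list is not sorted.
Final answer: No


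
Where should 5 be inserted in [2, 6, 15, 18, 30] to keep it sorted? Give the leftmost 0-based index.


List is sorted: [2, 6, 15, 18, 30]
We need the leftmost position where 5 can be inserted, i.e. the first index whose element is >= 5 (or the end of the list if none is).
Binary search with low=0, high=5 (0-based indices):
  low=0, high=5, mid=2: a[2]=15 >= 5, so high = 2
  low=0, high=2, mid=1: a[1]=6 >= 5, so high = 1
  low=0, high=1, mid=0: a[0]=2 < 5, so low = 1
Now low = high = 1, so the insertion index is 1.
Final answer: 1


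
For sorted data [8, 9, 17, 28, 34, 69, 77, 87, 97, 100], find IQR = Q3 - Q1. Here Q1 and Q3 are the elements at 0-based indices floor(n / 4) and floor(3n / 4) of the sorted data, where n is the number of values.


The data has n = 10 elements.
Q1 index = floor(10 / 4) = floor(2.5) = 2; Q3 index = floor(3 * 10 / 4) = floor(7.5) = 7
Q1 = element at index 2 = 17
Q3 = element at index 7 = 87
IQR = 87 - 17 = 70
Final answer: 70


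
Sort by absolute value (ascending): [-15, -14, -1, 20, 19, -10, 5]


Compute absolute values:
  |-15| = 15
  |-14| = 14
  |-1| = 1
  |20| = 20
  |19| = 19
  |-10| = 10
  |5| = 5
Absolute values in increasing order: 1 < 5 < 10 < 14 < 15 < 19 < 20
Listing the original numbers in that order gives the answer.
Final answer: [-1, 5, -10, -14, -15, 19, 20]


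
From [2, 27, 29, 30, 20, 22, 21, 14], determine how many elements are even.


Check each element:
  2 is even
  27 is odd
  29 is odd
  30 is even
  20 is even
  22 is even
  21 is odd
  14 is even
Evens: [2, 30, 20, 22, 14]
Count of evens = 5
Final answer: 5


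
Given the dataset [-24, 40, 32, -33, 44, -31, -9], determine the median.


First, sort the list: [-33, -31, -24, -9, 32, 40, 44]
The list has 7 elements (odd count).
The middle index is 3 (0-based), and the element there is -9.
Final answer: -9


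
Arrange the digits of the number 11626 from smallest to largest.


The number 11626 has digits: 1, 1, 6, 2, 6
Sorted: 1, 1, 2, 6, 6
Joining the sorted digits gives the result.
Final answer: 11266


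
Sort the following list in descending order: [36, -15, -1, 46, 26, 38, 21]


Original list: [36, -15, -1, 46, 26, 38, 21]
Repeatedly take the largest remaining element:
  Remaining [36, -15, -1, 46, 26, 38, 21] -> largest is 46
  Remaining [36, -15, -1, 26, 38, 21] -> largest is 38
  Remaining [36, -15, -1, 26, 21] -> largest is 36
  Remaining [-15, -1, 26, 21] -> largest is 26
  Remaining [-15, -1, 21] -> largest is 21
  Remaining [-15, -1] -> largest is -1
  Remaining [-15] -> largest is -15
Collecting the picks in order gives the descending list.
Final answer: [46, 38, 36, 26, 21, -1, -15]


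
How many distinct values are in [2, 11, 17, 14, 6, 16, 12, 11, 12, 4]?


List all unique values:
Distinct values: [2, 4, 6, 11, 12, 14, 16, 17]
Count = 8
Final answer: 8


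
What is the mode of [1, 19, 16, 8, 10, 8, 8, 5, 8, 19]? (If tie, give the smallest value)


Count the frequency of each value:
  1 appears 1 time(s)
  5 appears 1 time(s)
  8 appears 4 time(s)
  10 appears 1 time(s)
  16 appears 1 time(s)
  19 appears 2 time(s)
Maximum frequency is 4.
Only 8 reaches that frequency, so it is the mode.
Final answer: 8


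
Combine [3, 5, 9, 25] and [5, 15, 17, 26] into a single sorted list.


List A: [3, 5, 9, 25]
List B: [5, 15, 17, 26]
Repeatedly compare the front elements and take the smaller:
  3 vs 5 -> take 3
  5 vs 5 -> take 5
  9 vs 5 -> take 5
  9 vs 15 -> take 9
  25 vs 15 -> take 15
  25 vs 17 -> take 17
  25 vs 26 -> take 25
  A is exhausted; append the rest of B: [26]
Final answer: [3, 5, 5, 9, 15, 17, 25, 26]


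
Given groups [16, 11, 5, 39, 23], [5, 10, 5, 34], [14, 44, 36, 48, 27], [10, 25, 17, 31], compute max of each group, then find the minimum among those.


Find max of each group:
  Group 1: [16, 11, 5, 39, 23] -> max = 39
  Group 2: [5, 10, 5, 34] -> max = 34
  Group 3: [14, 44, 36, 48, 27] -> max = 48
  Group 4: [10, 25, 17, 31] -> max = 31
Maxes: [39, 34, 48, 31]
Minimum of maxes = 31
Final answer: 31


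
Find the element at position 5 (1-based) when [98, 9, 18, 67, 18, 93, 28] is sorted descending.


Sort descending: [98, 93, 67, 28, 18, 18, 9]
The 5th element (1-indexed) is at index 4.
Value = 18
Final answer: 18


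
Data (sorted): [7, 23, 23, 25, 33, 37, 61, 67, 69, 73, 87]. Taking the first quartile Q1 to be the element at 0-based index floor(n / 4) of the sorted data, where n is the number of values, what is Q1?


The list has n = 11 elements.
Q1 index = floor(11 / 4) = floor(2.75) = 2
Counting from index 0 in the sorted data, the element at index 2 is 23.
Final answer: 23


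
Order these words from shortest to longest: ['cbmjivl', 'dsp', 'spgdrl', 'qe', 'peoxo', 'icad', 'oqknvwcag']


Compute lengths:
  'cbmjivl' has length 7
  'dsp' has length 3
  'spgdrl' has length 6
  'qe' has length 2
  'peoxo' has length 5
  'icad' has length 4
  'oqknvwcag' has length 9
Lengths in increasing order: 2 < 3 < 4 < 5 < 6 < 7 < 9
Listing the words in that order gives the answer.
Final answer: ['qe', 'dsp', 'icad', 'peoxo', 'spgdrl', 'cbmjivl', 'oqknvwcag']


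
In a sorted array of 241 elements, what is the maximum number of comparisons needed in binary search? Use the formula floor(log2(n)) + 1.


Binary search halves the search space each step.
Maximum comparisons = floor(log2(241)) + 1
log2(241) = 7.9129
floor(log2(241)) = 7, so 7 + 1 = 8
Final answer: 8


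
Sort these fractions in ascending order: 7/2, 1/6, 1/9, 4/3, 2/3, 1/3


Convert to decimal for comparison:
  7/2 = 3.5
  1/6 = 0.1667
  1/9 = 0.1111
  4/3 = 1.3333
  2/3 = 0.6667
  1/3 = 0.3333
Decimals in increasing order: 0.1111 < 0.1667 < 0.3333 < 0.6667 < 1.3333 < 3.5
Writing each back as its fraction gives the sorted order.
Final answer: 1/9, 1/6, 1/3, 2/3, 4/3, 7/2


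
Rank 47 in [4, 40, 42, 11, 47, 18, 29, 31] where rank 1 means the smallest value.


Sort ascending: [4, 11, 18, 29, 31, 40, 42, 47]
Find 47 in the sorted list.
47 is at position 8 (1-indexed).
Final answer: 8


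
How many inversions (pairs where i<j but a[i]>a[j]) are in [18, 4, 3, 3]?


For each element, count the later elements that are smaller than it:
  18 (index 0): smaller elements after it = [4, 3, 3] -> 3
  4 (index 1): smaller elements after it = [3, 3] -> 2
  3 (index 2): smaller elements after it = [] -> 0
Total inversions = 3 + 2 + 0 = 5
Final answer: 5


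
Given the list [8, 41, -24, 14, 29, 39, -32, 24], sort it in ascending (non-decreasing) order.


Original list: [8, 41, -24, 14, 29, 39, -32, 24]
Repeatedly take the smallest remaining element:
  Remaining [8, 41, -24, 14, 29, 39, -32, 24] -> smallest is -32
  Remaining [8, 41, -24, 14, 29, 39, 24] -> smallest is -24
  Remaining [8, 41, 14, 29, 39, 24] -> smallest is 8
  Remaining [41, 14, 29, 39, 24] -> smallest is 14
  Remaining [41, 29, 39, 24] -> smallest is 24
  Remaining [41, 29, 39] -> smallest is 29
  Remaining [41, 39] -> smallest is 39
  Remaining [41] -> smallest is 41
Collecting the picks in order gives the sorted list.
Final answer: [-32, -24, 8, 14, 24, 29, 39, 41]


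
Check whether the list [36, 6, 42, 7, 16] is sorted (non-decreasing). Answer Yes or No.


Check consecutive pairs:
  36 <= 6? False
  6 <= 42? True
  42 <= 7? False
  7 <= 16? True
2 consecutive pair(s) are out of order, so the list is not sorted.
Final answer: No


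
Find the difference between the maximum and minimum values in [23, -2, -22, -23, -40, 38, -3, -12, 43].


Maximum value: 43
Minimum value: -40
Range = 43 - (-40) = 83
Final answer: 83


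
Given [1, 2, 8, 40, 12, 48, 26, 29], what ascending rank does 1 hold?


Sort ascending: [1, 2, 8, 12, 26, 29, 40, 48]
Find 1 in the sorted list.
1 is at position 1 (1-indexed).
Final answer: 1


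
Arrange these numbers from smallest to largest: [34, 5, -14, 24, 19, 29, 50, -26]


Original list: [34, 5, -14, 24, 19, 29, 50, -26]
Repeatedly take the smallest remaining element:
  Remaining [34, 5, -14, 24, 19, 29, 50, -26] -> smallest is -26
  Remaining [34, 5, -14, 24, 19, 29, 50] -> smallest is -14
  Remaining [34, 5, 24, 19, 29, 50] -> smallest is 5
  Remaining [34, 24, 19, 29, 50] -> smallest is 19
  Remaining [34, 24, 29, 50] -> smallest is 24
  Remaining [34, 29, 50] -> smallest is 29
  Remaining [34, 50] -> smallest is 34
  Remaining [50] -> smallest is 50
Collecting the picks in order gives the sorted list.
Final answer: [-26, -14, 5, 19, 24, 29, 34, 50]


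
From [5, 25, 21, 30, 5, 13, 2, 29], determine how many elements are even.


Check each element:
  5 is odd
  25 is odd
  21 is odd
  30 is even
  5 is odd
  13 is odd
  2 is even
  29 is odd
Evens: [30, 2]
Count of evens = 2
Final answer: 2


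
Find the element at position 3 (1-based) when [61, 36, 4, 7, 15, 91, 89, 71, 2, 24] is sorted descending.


Sort descending: [91, 89, 71, 61, 36, 24, 15, 7, 4, 2]
The 3rd element (1-indexed) is at index 2.
Value = 71
Final answer: 71


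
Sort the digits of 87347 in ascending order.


The number 87347 has digits: 8, 7, 3, 4, 7
Sorted: 3, 4, 7, 7, 8
Joining the sorted digits gives the result.
Final answer: 34778


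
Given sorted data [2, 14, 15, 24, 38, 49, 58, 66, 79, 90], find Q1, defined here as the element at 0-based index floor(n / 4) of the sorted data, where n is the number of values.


The list has n = 10 elements.
Q1 index = floor(10 / 4) = floor(2.5) = 2
Counting from index 0 in the sorted data, the element at index 2 is 15.
Final answer: 15


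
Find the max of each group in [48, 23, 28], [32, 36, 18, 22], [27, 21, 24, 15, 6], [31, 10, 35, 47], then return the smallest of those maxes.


Find max of each group:
  Group 1: [48, 23, 28] -> max = 48
  Group 2: [32, 36, 18, 22] -> max = 36
  Group 3: [27, 21, 24, 15, 6] -> max = 27
  Group 4: [31, 10, 35, 47] -> max = 47
Maxes: [48, 36, 27, 47]
Minimum of maxes = 27
Final answer: 27


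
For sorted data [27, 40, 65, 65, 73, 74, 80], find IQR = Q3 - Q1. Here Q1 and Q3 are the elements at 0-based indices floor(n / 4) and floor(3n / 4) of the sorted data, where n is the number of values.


The data has n = 7 elements.
Q1 index = floor(7 / 4) = floor(1.75) = 1; Q3 index = floor(3 * 7 / 4) = floor(5.25) = 5
Q1 = element at index 1 = 40
Q3 = element at index 5 = 74
IQR = 74 - 40 = 34
Final answer: 34


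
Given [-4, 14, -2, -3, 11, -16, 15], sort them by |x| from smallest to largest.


Compute absolute values:
  |-4| = 4
  |14| = 14
  |-2| = 2
  |-3| = 3
  |11| = 11
  |-16| = 16
  |15| = 15
Absolute values in increasing order: 2 < 3 < 4 < 11 < 14 < 15 < 16
Listing the original numbers in that order gives the answer.
Final answer: [-2, -3, -4, 11, 14, 15, -16]


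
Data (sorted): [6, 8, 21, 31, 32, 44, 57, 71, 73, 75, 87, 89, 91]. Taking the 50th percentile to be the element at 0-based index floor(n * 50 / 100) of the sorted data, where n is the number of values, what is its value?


The dataset has n = 13 elements.
Index = floor(13 * 50 / 100) = floor(650 / 100) = floor(6.5) = 6
Counting from index 0 in the sorted data, the element at index 6 is 57.
Final answer: 57


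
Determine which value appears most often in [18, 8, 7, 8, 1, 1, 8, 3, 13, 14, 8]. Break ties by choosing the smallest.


Count the frequency of each value:
  1 appears 2 time(s)
  3 appears 1 time(s)
  7 appears 1 time(s)
  8 appears 4 time(s)
  13 appears 1 time(s)
  14 appears 1 time(s)
  18 appears 1 time(s)
Maximum frequency is 4.
Only 8 reaches that frequency, so it is the mode.
Final answer: 8


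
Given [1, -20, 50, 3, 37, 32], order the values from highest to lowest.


Original list: [1, -20, 50, 3, 37, 32]
Repeatedly take the largest remaining element:
  Remaining [1, -20, 50, 3, 37, 32] -> largest is 50
  Remaining [1, -20, 3, 37, 32] -> largest is 37
  Remaining [1, -20, 3, 32] -> largest is 32
  Remaining [1, -20, 3] -> largest is 3
  Remaining [1, -20] -> largest is 1
  Remaining [-20] -> largest is -20
Collecting the picks in order gives the descending list.
Final answer: [50, 37, 32, 3, 1, -20]


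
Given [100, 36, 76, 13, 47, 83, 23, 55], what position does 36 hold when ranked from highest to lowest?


Sort descending: [100, 83, 76, 55, 47, 36, 23, 13]
Find 36 in the sorted list.
36 is at position 6.
Final answer: 6


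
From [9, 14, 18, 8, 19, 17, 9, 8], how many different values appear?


List all unique values:
Distinct values: [8, 9, 14, 17, 18, 19]
Count = 6
Final answer: 6


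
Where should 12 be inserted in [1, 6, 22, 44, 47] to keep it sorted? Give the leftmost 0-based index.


List is sorted: [1, 6, 22, 44, 47]
We need the leftmost position where 12 can be inserted, i.e. the first index whose element is >= 12 (or the end of the list if none is).
Binary search with low=0, high=5 (0-based indices):
  low=0, high=5, mid=2: a[2]=22 >= 12, so high = 2
  low=0, high=2, mid=1: a[1]=6 < 12, so low = 2
Now low = high = 2, so the insertion index is 2.
Final answer: 2


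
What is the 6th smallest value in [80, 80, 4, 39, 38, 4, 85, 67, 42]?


Sort ascending: [4, 4, 38, 39, 42, 67, 80, 80, 85]
The 6th element (1-indexed) is at index 5.
Value = 67
Final answer: 67


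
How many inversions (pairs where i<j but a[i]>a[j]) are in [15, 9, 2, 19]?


For each element, count the later elements that are smaller than it:
  15 (index 0): smaller elements after it = [9, 2] -> 2
  9 (index 1): smaller elements after it = [2] -> 1
  2 (index 2): smaller elements after it = [] -> 0
Total inversions = 2 + 1 + 0 = 3
Final answer: 3


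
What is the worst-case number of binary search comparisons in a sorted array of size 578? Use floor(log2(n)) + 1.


Binary search halves the search space each step.
Maximum comparisons = floor(log2(578)) + 1
log2(578) = 9.1749
floor(log2(578)) = 9, so 9 + 1 = 10
Final answer: 10


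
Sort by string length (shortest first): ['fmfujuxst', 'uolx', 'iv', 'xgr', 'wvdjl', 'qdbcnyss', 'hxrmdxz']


Compute lengths:
  'fmfujuxst' has length 9
  'uolx' has length 4
  'iv' has length 2
  'xgr' has length 3
  'wvdjl' has length 5
  'qdbcnyss' has length 8
  'hxrmdxz' has length 7
Lengths in increasing order: 2 < 3 < 4 < 5 < 7 < 8 < 9
Listing the words in that order gives the answer.
Final answer: ['iv', 'xgr', 'uolx', 'wvdjl', 'hxrmdxz', 'qdbcnyss', 'fmfujuxst']


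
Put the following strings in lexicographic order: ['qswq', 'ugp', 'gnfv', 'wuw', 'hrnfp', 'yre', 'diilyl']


Compare strings character by character (the first differing letter decides):
  'diilyl' < 'gnfv' since 'd' < 'g' at position 1
  'gnfv' < 'hrnfp' since 'g' < 'h' at position 1
  'hrnfp' < 'qswq' since 'h' < 'q' at position 1
  'qswq' < 'ugp' since 'q' < 'u' at position 1
  'ugp' < 'wuw' since 'u' < 'w' at position 1
  'wuw' < 'yre' since 'w' < 'y' at position 1
Chaining these comparisons gives the alphabetical order.
Final answer: ['diilyl', 'gnfv', 'hrnfp', 'qswq', 'ugp', 'wuw', 'yre']


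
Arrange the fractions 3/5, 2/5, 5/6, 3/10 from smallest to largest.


Convert to decimal for comparison:
  3/5 = 0.6
  2/5 = 0.4
  5/6 = 0.8333
  3/10 = 0.3
Decimals in increasing order: 0.3 < 0.4 < 0.6 < 0.8333
Writing each back as its fraction gives the sorted order.
Final answer: 3/10, 2/5, 3/5, 5/6


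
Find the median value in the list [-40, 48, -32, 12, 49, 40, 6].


First, sort the list: [-40, -32, 6, 12, 40, 48, 49]
The list has 7 elements (odd count).
The middle index is 3 (0-based), and the element there is 12.
Final answer: 12


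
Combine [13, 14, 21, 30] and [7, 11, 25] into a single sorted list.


List A: [13, 14, 21, 30]
List B: [7, 11, 25]
Repeatedly compare the front elements and take the smaller:
  13 vs 7 -> take 7
  13 vs 11 -> take 11
  13 vs 25 -> take 13
  14 vs 25 -> take 14
  21 vs 25 -> take 21
  30 vs 25 -> take 25
  B is exhausted; append the rest of A: [30]
Final answer: [7, 11, 13, 14, 21, 25, 30]


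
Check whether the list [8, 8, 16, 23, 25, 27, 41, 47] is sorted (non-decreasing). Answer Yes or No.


Check consecutive pairs:
  8 <= 8? True
  8 <= 16? True
  16 <= 23? True
  23 <= 25? True
  25 <= 27? True
  27 <= 41? True
  41 <= 47? True
Every consecutive pair is in order, so the list is non-decreasing.
Final answer: Yes


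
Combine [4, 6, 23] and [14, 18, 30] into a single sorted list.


List A: [4, 6, 23]
List B: [14, 18, 30]
Repeatedly compare the front elements and take the smaller:
  4 vs 14 -> take 4
  6 vs 14 -> take 6
  23 vs 14 -> take 14
  23 vs 18 -> take 18
  23 vs 30 -> take 23
  A is exhausted; append the rest of B: [30]
Final answer: [4, 6, 14, 18, 23, 30]


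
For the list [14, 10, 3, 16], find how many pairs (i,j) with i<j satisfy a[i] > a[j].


For each element, count the later elements that are smaller than it:
  14 (index 0): smaller elements after it = [10, 3] -> 2
  10 (index 1): smaller elements after it = [3] -> 1
  3 (index 2): smaller elements after it = [] -> 0
Total inversions = 2 + 1 + 0 = 3
Final answer: 3


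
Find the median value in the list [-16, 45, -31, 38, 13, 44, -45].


First, sort the list: [-45, -31, -16, 13, 38, 44, 45]
The list has 7 elements (odd count).
The middle index is 3 (0-based), and the element there is 13.
Final answer: 13


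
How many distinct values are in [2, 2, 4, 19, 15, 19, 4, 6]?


List all unique values:
Distinct values: [2, 4, 6, 15, 19]
Count = 5
Final answer: 5


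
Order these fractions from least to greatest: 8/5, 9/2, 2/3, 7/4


Convert to decimal for comparison:
  8/5 = 1.6
  9/2 = 4.5
  2/3 = 0.6667
  7/4 = 1.75
Decimals in increasing order: 0.6667 < 1.6 < 1.75 < 4.5
Writing each back as its fraction gives the sorted order.
Final answer: 2/3, 8/5, 7/4, 9/2


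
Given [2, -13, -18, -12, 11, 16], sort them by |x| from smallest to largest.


Compute absolute values:
  |2| = 2
  |-13| = 13
  |-18| = 18
  |-12| = 12
  |11| = 11
  |16| = 16
Absolute values in increasing order: 2 < 11 < 12 < 13 < 16 < 18
Listing the original numbers in that order gives the answer.
Final answer: [2, 11, -12, -13, 16, -18]


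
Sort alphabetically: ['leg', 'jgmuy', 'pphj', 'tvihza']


Compare strings character by character (the first differing letter decides):
  'jgmuy' < 'leg' since 'j' < 'l' at position 1
  'leg' < 'pphj' since 'l' < 'p' at position 1
  'pphj' < 'tvihza' since 'p' < 't' at position 1
Chaining these comparisons gives the alphabetical order.
Final answer: ['jgmuy', 'leg', 'pphj', 'tvihza']


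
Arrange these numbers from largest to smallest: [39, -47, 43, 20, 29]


Original list: [39, -47, 43, 20, 29]
Repeatedly take the largest remaining element:
  Remaining [39, -47, 43, 20, 29] -> largest is 43
  Remaining [39, -47, 20, 29] -> largest is 39
  Remaining [-47, 20, 29] -> largest is 29
  Remaining [-47, 20] -> largest is 20
  Remaining [-47] -> largest is -47
Collecting the picks in order gives the descending list.
Final answer: [43, 39, 29, 20, -47]


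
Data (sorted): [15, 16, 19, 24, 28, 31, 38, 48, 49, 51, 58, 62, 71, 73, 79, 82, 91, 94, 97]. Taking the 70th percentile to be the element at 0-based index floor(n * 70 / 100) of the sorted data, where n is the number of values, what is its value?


The dataset has n = 19 elements.
Index = floor(19 * 70 / 100) = floor(1330 / 100) = floor(13.3) = 13
Counting from index 0 in the sorted data, the element at index 13 is 73.
Final answer: 73


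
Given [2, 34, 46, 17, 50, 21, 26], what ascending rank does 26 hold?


Sort ascending: [2, 17, 21, 26, 34, 46, 50]
Find 26 in the sorted list.
26 is at position 4 (1-indexed).
Final answer: 4


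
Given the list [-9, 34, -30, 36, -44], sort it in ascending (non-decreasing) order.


Original list: [-9, 34, -30, 36, -44]
Repeatedly take the smallest remaining element:
  Remaining [-9, 34, -30, 36, -44] -> smallest is -44
  Remaining [-9, 34, -30, 36] -> smallest is -30
  Remaining [-9, 34, 36] -> smallest is -9
  Remaining [34, 36] -> smallest is 34
  Remaining [36] -> smallest is 36
Collecting the picks in order gives the sorted list.
Final answer: [-44, -30, -9, 34, 36]


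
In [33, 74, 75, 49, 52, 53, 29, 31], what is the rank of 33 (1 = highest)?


Sort descending: [75, 74, 53, 52, 49, 33, 31, 29]
Find 33 in the sorted list.
33 is at position 6.
Final answer: 6


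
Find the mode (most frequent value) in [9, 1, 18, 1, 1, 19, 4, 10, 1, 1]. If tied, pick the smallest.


Count the frequency of each value:
  1 appears 5 time(s)
  4 appears 1 time(s)
  9 appears 1 time(s)
  10 appears 1 time(s)
  18 appears 1 time(s)
  19 appears 1 time(s)
Maximum frequency is 5.
Only 1 reaches that frequency, so it is the mode.
Final answer: 1


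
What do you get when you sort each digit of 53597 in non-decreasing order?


The number 53597 has digits: 5, 3, 5, 9, 7
Sorted: 3, 5, 5, 7, 9
Joining the sorted digits gives the result.
Final answer: 35579


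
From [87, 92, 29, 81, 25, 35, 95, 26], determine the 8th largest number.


Sort descending: [95, 92, 87, 81, 35, 29, 26, 25]
The 8th element (1-indexed) is at index 7.
Value = 25
Final answer: 25


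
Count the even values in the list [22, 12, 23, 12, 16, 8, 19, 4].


Check each element:
  22 is even
  12 is even
  23 is odd
  12 is even
  16 is even
  8 is even
  19 is odd
  4 is even
Evens: [22, 12, 12, 16, 8, 4]
Count of evens = 6
Final answer: 6


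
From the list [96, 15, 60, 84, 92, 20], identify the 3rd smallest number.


Sort ascending: [15, 20, 60, 84, 92, 96]
The 3rd element (1-indexed) is at index 2.
Value = 60
Final answer: 60


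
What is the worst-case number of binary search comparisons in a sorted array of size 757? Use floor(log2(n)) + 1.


Binary search halves the search space each step.
Maximum comparisons = floor(log2(757)) + 1
log2(757) = 9.5641
floor(log2(757)) = 9, so 9 + 1 = 10
Final answer: 10


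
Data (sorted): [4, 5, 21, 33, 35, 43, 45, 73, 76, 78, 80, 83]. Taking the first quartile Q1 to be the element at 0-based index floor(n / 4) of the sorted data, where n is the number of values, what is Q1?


The list has n = 12 elements.
Q1 index = floor(12 / 4) = floor(3) = 3
Counting from index 0 in the sorted data, the element at index 3 is 33.
Final answer: 33


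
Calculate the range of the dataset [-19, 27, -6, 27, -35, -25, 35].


Maximum value: 35
Minimum value: -35
Range = 35 - (-35) = 70
Final answer: 70


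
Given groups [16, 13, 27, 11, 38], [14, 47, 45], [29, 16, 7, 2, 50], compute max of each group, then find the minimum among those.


Find max of each group:
  Group 1: [16, 13, 27, 11, 38] -> max = 38
  Group 2: [14, 47, 45] -> max = 47
  Group 3: [29, 16, 7, 2, 50] -> max = 50
Maxes: [38, 47, 50]
Minimum of maxes = 38
Final answer: 38


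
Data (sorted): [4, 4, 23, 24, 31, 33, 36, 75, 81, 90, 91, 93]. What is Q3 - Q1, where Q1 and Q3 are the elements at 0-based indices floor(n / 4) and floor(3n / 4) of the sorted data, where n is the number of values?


The data has n = 12 elements.
Q1 index = floor(12 / 4) = floor(3) = 3; Q3 index = floor(3 * 12 / 4) = floor(9) = 9
Q1 = element at index 3 = 24
Q3 = element at index 9 = 90
IQR = 90 - 24 = 66
Final answer: 66


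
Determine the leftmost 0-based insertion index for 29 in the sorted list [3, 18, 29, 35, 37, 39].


List is sorted: [3, 18, 29, 35, 37, 39]
We need the leftmost position where 29 can be inserted, i.e. the first index whose element is >= 29 (or the end of the list if none is).
Binary search with low=0, high=6 (0-based indices):
  low=0, high=6, mid=3: a[3]=35 >= 29, so high = 3
  low=0, high=3, mid=1: a[1]=18 < 29, so low = 2
  low=2, high=3, mid=2: a[2]=29 >= 29, so high = 2
Now low = high = 2, so the insertion index is 2.
Final answer: 2


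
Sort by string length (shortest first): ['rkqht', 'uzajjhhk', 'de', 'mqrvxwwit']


Compute lengths:
  'rkqht' has length 5
  'uzajjhhk' has length 8
  'de' has length 2
  'mqrvxwwit' has length 9
Lengths in increasing order: 2 < 5 < 8 < 9
Listing the words in that order gives the answer.
Final answer: ['de', 'rkqht', 'uzajjhhk', 'mqrvxwwit']


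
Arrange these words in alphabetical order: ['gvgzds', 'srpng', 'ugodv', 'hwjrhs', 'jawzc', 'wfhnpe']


Compare strings character by character (the first differing letter decides):
  'gvgzds' < 'hwjrhs' since 'g' < 'h' at position 1
  'hwjrhs' < 'jawzc' since 'h' < 'j' at position 1
  'jawzc' < 'srpng' since 'j' < 's' at position 1
  'srpng' < 'ugodv' since 's' < 'u' at position 1
  'ugodv' < 'wfhnpe' since 'u' < 'w' at position 1
Chaining these comparisons gives the alphabetical order.
Final answer: ['gvgzds', 'hwjrhs', 'jawzc', 'srpng', 'ugodv', 'wfhnpe']


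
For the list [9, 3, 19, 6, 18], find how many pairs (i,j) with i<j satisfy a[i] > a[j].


For each element, count the later elements that are smaller than it:
  9 (index 0): smaller elements after it = [3, 6] -> 2
  3 (index 1): smaller elements after it = [] -> 0
  19 (index 2): smaller elements after it = [6, 18] -> 2
  6 (index 3): smaller elements after it = [] -> 0
Total inversions = 2 + 0 + 2 + 0 = 4
Final answer: 4


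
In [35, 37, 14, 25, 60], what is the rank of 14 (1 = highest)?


Sort descending: [60, 37, 35, 25, 14]
Find 14 in the sorted list.
14 is at position 5.
Final answer: 5


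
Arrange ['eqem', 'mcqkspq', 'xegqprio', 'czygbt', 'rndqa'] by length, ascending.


Compute lengths:
  'eqem' has length 4
  'mcqkspq' has length 7
  'xegqprio' has length 8
  'czygbt' has length 6
  'rndqa' has length 5
Lengths in increasing order: 4 < 5 < 6 < 7 < 8
Listing the words in that order gives the answer.
Final answer: ['eqem', 'rndqa', 'czygbt', 'mcqkspq', 'xegqprio']


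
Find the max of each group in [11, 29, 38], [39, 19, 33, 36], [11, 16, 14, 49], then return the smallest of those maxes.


Find max of each group:
  Group 1: [11, 29, 38] -> max = 38
  Group 2: [39, 19, 33, 36] -> max = 39
  Group 3: [11, 16, 14, 49] -> max = 49
Maxes: [38, 39, 49]
Minimum of maxes = 38
Final answer: 38


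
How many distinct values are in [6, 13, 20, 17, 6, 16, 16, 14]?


List all unique values:
Distinct values: [6, 13, 14, 16, 17, 20]
Count = 6
Final answer: 6


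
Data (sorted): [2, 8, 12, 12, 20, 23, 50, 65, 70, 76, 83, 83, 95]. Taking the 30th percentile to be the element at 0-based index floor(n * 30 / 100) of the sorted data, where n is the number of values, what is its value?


The dataset has n = 13 elements.
Index = floor(13 * 30 / 100) = floor(390 / 100) = floor(3.9) = 3
Counting from index 0 in the sorted data, the element at index 3 is 12.
Final answer: 12


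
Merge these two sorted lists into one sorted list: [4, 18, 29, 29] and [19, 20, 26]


List A: [4, 18, 29, 29]
List B: [19, 20, 26]
Repeatedly compare the front elements and take the smaller:
  4 vs 19 -> take 4
  18 vs 19 -> take 18
  29 vs 19 -> take 19
  29 vs 20 -> take 20
  29 vs 26 -> take 26
  B is exhausted; append the rest of A: [29, 29]
Final answer: [4, 18, 19, 20, 26, 29, 29]


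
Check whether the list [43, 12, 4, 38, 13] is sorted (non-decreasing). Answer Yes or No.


Check consecutive pairs:
  43 <= 12? False
  12 <= 4? False
  4 <= 38? True
  38 <= 13? False
3 consecutive pair(s) are out of order, so the list is not sorted.
Final answer: No


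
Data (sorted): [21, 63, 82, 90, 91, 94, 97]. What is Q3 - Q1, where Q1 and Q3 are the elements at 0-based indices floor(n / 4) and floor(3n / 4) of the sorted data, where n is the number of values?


The data has n = 7 elements.
Q1 index = floor(7 / 4) = floor(1.75) = 1; Q3 index = floor(3 * 7 / 4) = floor(5.25) = 5
Q1 = element at index 1 = 63
Q3 = element at index 5 = 94
IQR = 94 - 63 = 31
Final answer: 31


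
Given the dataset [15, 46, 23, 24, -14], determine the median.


First, sort the list: [-14, 15, 23, 24, 46]
The list has 5 elements (odd count).
The middle index is 2 (0-based), and the element there is 23.
Final answer: 23


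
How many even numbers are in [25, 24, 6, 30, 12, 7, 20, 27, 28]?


Check each element:
  25 is odd
  24 is even
  6 is even
  30 is even
  12 is even
  7 is odd
  20 is even
  27 is odd
  28 is even
Evens: [24, 6, 30, 12, 20, 28]
Count of evens = 6
Final answer: 6


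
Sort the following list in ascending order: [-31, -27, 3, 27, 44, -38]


Original list: [-31, -27, 3, 27, 44, -38]
Repeatedly take the smallest remaining element:
  Remaining [-31, -27, 3, 27, 44, -38] -> smallest is -38
  Remaining [-31, -27, 3, 27, 44] -> smallest is -31
  Remaining [-27, 3, 27, 44] -> smallest is -27
  Remaining [3, 27, 44] -> smallest is 3
  Remaining [27, 44] -> smallest is 27
  Remaining [44] -> smallest is 44
Collecting the picks in order gives the sorted list.
Final answer: [-38, -31, -27, 3, 27, 44]


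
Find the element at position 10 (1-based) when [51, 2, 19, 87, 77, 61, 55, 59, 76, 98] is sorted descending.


Sort descending: [98, 87, 77, 76, 61, 59, 55, 51, 19, 2]
The 10th element (1-indexed) is at index 9.
Value = 2
Final answer: 2


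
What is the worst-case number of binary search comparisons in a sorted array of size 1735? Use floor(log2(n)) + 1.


Binary search halves the search space each step.
Maximum comparisons = floor(log2(1735)) + 1
log2(1735) = 10.7607
floor(log2(1735)) = 10, so 10 + 1 = 11
Final answer: 11


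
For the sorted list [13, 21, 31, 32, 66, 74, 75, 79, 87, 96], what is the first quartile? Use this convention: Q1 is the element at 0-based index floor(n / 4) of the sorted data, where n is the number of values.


The list has n = 10 elements.
Q1 index = floor(10 / 4) = floor(2.5) = 2
Counting from index 0 in the sorted data, the element at index 2 is 31.
Final answer: 31


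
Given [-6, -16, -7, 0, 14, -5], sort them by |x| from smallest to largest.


Compute absolute values:
  |-6| = 6
  |-16| = 16
  |-7| = 7
  |0| = 0
  |14| = 14
  |-5| = 5
Absolute values in increasing order: 0 < 5 < 6 < 7 < 14 < 16
Listing the original numbers in that order gives the answer.
Final answer: [0, -5, -6, -7, 14, -16]


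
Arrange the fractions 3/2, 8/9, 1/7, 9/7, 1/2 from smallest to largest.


Convert to decimal for comparison:
  3/2 = 1.5
  8/9 = 0.8889
  1/7 = 0.1429
  9/7 = 1.2857
  1/2 = 0.5
Decimals in increasing order: 0.1429 < 0.5 < 0.8889 < 1.2857 < 1.5
Writing each back as its fraction gives the sorted order.
Final answer: 1/7, 1/2, 8/9, 9/7, 3/2


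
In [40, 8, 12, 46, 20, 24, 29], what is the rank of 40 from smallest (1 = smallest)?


Sort ascending: [8, 12, 20, 24, 29, 40, 46]
Find 40 in the sorted list.
40 is at position 6 (1-indexed).
Final answer: 6


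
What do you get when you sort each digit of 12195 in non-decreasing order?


The number 12195 has digits: 1, 2, 1, 9, 5
Sorted: 1, 1, 2, 5, 9
Joining the sorted digits gives the result.
Final answer: 11259


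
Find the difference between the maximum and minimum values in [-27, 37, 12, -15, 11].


Maximum value: 37
Minimum value: -27
Range = 37 - (-27) = 64
Final answer: 64


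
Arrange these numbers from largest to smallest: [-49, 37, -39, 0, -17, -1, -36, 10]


Original list: [-49, 37, -39, 0, -17, -1, -36, 10]
Repeatedly take the largest remaining element:
  Remaining [-49, 37, -39, 0, -17, -1, -36, 10] -> largest is 37
  Remaining [-49, -39, 0, -17, -1, -36, 10] -> largest is 10
  Remaining [-49, -39, 0, -17, -1, -36] -> largest is 0
  Remaining [-49, -39, -17, -1, -36] -> largest is -1
  Remaining [-49, -39, -17, -36] -> largest is -17
  Remaining [-49, -39, -36] -> largest is -36
  Remaining [-49, -39] -> largest is -39
  Remaining [-49] -> largest is -49
Collecting the picks in order gives the descending list.
Final answer: [37, 10, 0, -1, -17, -36, -39, -49]


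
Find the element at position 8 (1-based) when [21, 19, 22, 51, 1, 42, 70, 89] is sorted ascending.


Sort ascending: [1, 19, 21, 22, 42, 51, 70, 89]
The 8th element (1-indexed) is at index 7.
Value = 89
Final answer: 89


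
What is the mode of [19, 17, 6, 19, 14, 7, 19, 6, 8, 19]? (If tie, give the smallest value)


Count the frequency of each value:
  6 appears 2 time(s)
  7 appears 1 time(s)
  8 appears 1 time(s)
  14 appears 1 time(s)
  17 appears 1 time(s)
  19 appears 4 time(s)
Maximum frequency is 4.
Only 19 reaches that frequency, so it is the mode.
Final answer: 19


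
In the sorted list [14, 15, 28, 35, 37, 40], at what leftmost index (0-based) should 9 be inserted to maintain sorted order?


List is sorted: [14, 15, 28, 35, 37, 40]
We need the leftmost position where 9 can be inserted, i.e. the first index whose element is >= 9 (or the end of the list if none is).
Binary search with low=0, high=6 (0-based indices):
  low=0, high=6, mid=3: a[3]=35 >= 9, so high = 3
  low=0, high=3, mid=1: a[1]=15 >= 9, so high = 1
  low=0, high=1, mid=0: a[0]=14 >= 9, so high = 0
Now low = high = 0, so the insertion index is 0.
Final answer: 0


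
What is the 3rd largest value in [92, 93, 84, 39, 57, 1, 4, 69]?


Sort descending: [93, 92, 84, 69, 57, 39, 4, 1]
The 3rd element (1-indexed) is at index 2.
Value = 84
Final answer: 84
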